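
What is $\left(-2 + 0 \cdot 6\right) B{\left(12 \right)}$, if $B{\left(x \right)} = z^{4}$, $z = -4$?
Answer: $-512$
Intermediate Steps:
$B{\left(x \right)} = 256$ ($B{\left(x \right)} = \left(-4\right)^{4} = 256$)
$\left(-2 + 0 \cdot 6\right) B{\left(12 \right)} = \left(-2 + 0 \cdot 6\right) 256 = \left(-2 + 0\right) 256 = \left(-2\right) 256 = -512$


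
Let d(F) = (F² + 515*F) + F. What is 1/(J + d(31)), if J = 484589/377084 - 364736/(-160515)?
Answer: 1476283860/25038597119219 ≈ 5.8960e-5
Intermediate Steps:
d(F) = F² + 516*F
J = 5251705199/1476283860 (J = 484589*(1/377084) - 364736*(-1/160515) = 484589/377084 + 8896/3915 = 5251705199/1476283860 ≈ 3.5574)
1/(J + d(31)) = 1/(5251705199/1476283860 + 31*(516 + 31)) = 1/(5251705199/1476283860 + 31*547) = 1/(5251705199/1476283860 + 16957) = 1/(25038597119219/1476283860) = 1476283860/25038597119219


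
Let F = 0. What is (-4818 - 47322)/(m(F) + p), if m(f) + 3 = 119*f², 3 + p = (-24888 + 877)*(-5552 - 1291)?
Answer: -17380/54769089 ≈ -0.00031733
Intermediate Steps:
p = 164307270 (p = -3 + (-24888 + 877)*(-5552 - 1291) = -3 - 24011*(-6843) = -3 + 164307273 = 164307270)
m(f) = -3 + 119*f²
(-4818 - 47322)/(m(F) + p) = (-4818 - 47322)/((-3 + 119*0²) + 164307270) = -52140/((-3 + 119*0) + 164307270) = -52140/((-3 + 0) + 164307270) = -52140/(-3 + 164307270) = -52140/164307267 = -52140*1/164307267 = -17380/54769089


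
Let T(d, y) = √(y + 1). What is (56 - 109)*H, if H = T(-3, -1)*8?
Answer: 0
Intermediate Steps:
T(d, y) = √(1 + y)
H = 0 (H = √(1 - 1)*8 = √0*8 = 0*8 = 0)
(56 - 109)*H = (56 - 109)*0 = -53*0 = 0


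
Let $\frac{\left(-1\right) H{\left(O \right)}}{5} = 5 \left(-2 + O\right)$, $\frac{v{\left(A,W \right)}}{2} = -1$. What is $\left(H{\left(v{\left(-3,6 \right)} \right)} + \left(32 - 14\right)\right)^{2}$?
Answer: $13924$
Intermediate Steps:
$v{\left(A,W \right)} = -2$ ($v{\left(A,W \right)} = 2 \left(-1\right) = -2$)
$H{\left(O \right)} = 50 - 25 O$ ($H{\left(O \right)} = - 5 \cdot 5 \left(-2 + O\right) = - 5 \left(-10 + 5 O\right) = 50 - 25 O$)
$\left(H{\left(v{\left(-3,6 \right)} \right)} + \left(32 - 14\right)\right)^{2} = \left(\left(50 - -50\right) + \left(32 - 14\right)\right)^{2} = \left(\left(50 + 50\right) + 18\right)^{2} = \left(100 + 18\right)^{2} = 118^{2} = 13924$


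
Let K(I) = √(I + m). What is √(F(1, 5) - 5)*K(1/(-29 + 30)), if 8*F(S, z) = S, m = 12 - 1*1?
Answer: 3*I*√26/2 ≈ 7.6485*I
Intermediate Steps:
m = 11 (m = 12 - 1 = 11)
F(S, z) = S/8
K(I) = √(11 + I) (K(I) = √(I + 11) = √(11 + I))
√(F(1, 5) - 5)*K(1/(-29 + 30)) = √((⅛)*1 - 5)*√(11 + 1/(-29 + 30)) = √(⅛ - 5)*√(11 + 1/1) = √(-39/8)*√(11 + 1) = (I*√78/4)*√12 = (I*√78/4)*(2*√3) = 3*I*√26/2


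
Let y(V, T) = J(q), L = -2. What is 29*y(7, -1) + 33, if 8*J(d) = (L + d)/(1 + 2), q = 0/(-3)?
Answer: 367/12 ≈ 30.583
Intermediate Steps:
q = 0 (q = 0*(-1/3) = 0)
J(d) = -1/12 + d/24 (J(d) = ((-2 + d)/(1 + 2))/8 = ((-2 + d)/3)/8 = ((-2 + d)*(1/3))/8 = (-2/3 + d/3)/8 = -1/12 + d/24)
y(V, T) = -1/12 (y(V, T) = -1/12 + (1/24)*0 = -1/12 + 0 = -1/12)
29*y(7, -1) + 33 = 29*(-1/12) + 33 = -29/12 + 33 = 367/12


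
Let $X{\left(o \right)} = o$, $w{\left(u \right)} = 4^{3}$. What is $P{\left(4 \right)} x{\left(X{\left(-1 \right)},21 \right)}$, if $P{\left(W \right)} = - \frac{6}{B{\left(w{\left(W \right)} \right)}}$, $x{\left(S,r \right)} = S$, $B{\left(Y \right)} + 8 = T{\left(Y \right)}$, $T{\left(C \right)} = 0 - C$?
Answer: $- \frac{1}{12} \approx -0.083333$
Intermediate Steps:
$w{\left(u \right)} = 64$
$T{\left(C \right)} = - C$
$B{\left(Y \right)} = -8 - Y$
$P{\left(W \right)} = \frac{1}{12}$ ($P{\left(W \right)} = - \frac{6}{-8 - 64} = - \frac{6}{-72} = \left(-6\right) \left(- \frac{1}{72}\right) = \frac{1}{12}$)
$P{\left(4 \right)} x{\left(X{\left(-1 \right)},21 \right)} = \frac{1}{12} \left(-1\right) = - \frac{1}{12}$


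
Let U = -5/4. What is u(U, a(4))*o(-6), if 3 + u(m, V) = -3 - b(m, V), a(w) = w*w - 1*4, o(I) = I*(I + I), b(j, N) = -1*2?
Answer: -288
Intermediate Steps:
b(j, N) = -2
o(I) = 2*I² (o(I) = I*(2*I) = 2*I²)
a(w) = -4 + w² (a(w) = w² - 4 = -4 + w²)
U = -5/4 (U = -5*¼ = -5/4 ≈ -1.2500)
u(m, V) = -4 (u(m, V) = -3 + (-3 - 1*(-2)) = -3 + (-3 + 2) = -3 - 1 = -4)
u(U, a(4))*o(-6) = -8*(-6)² = -8*36 = -4*72 = -288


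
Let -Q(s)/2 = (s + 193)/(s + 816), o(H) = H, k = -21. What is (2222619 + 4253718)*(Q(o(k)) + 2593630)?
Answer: 4451263069707174/265 ≈ 1.6797e+13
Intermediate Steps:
Q(s) = -2*(193 + s)/(816 + s) (Q(s) = -2*(s + 193)/(s + 816) = -2*(193 + s)/(816 + s))
(2222619 + 4253718)*(Q(o(k)) + 2593630) = (2222619 + 4253718)*(2*(-193 - 1*(-21))/(816 - 21) + 2593630) = 6476337*(2*(-193 + 21)/795 + 2593630) = 6476337*(2*(1/795)*(-172) + 2593630) = 6476337*(-344/795 + 2593630) = 6476337*(2061935506/795) = 4451263069707174/265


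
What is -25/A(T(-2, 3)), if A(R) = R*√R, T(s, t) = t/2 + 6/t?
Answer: -50*√14/49 ≈ -3.8180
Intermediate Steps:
T(s, t) = t/2 + 6/t (T(s, t) = t*(½) + 6/t = t/2 + 6/t)
A(R) = R^(3/2)
-25/A(T(-2, 3)) = -25/((½)*3 + 6/3)^(3/2) = -25/(3/2 + 6*(⅓))^(3/2) = -25/(3/2 + 2)^(3/2) = -25*2*√14/49 = -50*√14/49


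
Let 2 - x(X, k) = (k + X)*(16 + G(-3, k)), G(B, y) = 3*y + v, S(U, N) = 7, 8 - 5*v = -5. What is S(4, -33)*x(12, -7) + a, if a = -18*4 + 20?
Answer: 46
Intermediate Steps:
v = 13/5 (v = 8/5 - ⅕*(-5) = 8/5 + 1 = 13/5 ≈ 2.6000)
G(B, y) = 13/5 + 3*y (G(B, y) = 3*y + 13/5 = 13/5 + 3*y)
x(X, k) = 2 - (93/5 + 3*k)*(X + k) (x(X, k) = 2 - (k + X)*(16 + (13/5 + 3*k)) = 2 - (X + k)*(93/5 + 3*k) = 2 - (93/5 + 3*k)*(X + k))
a = -52 (a = -72 + 20 = -52)
S(4, -33)*x(12, -7) + a = 7*(2 - 3*(-7)² - 93/5*12 - 93/5*(-7) - 3*12*(-7)) - 52 = 7*(2 - 3*49 - 1116/5 + 651/5 + 252) - 52 = 7*(2 - 147 - 1116/5 + 651/5 + 252) - 52 = 7*14 - 52 = 98 - 52 = 46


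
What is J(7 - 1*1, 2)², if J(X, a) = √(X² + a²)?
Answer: 40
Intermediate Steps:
J(7 - 1*1, 2)² = (√((7 - 1*1)² + 2²))² = (√((7 - 1)² + 4))² = (√(6² + 4))² = (√(36 + 4))² = (√40)² = (2*√10)² = 40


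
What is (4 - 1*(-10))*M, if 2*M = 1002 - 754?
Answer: 1736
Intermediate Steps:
M = 124 (M = (1002 - 754)/2 = (½)*248 = 124)
(4 - 1*(-10))*M = (4 - 1*(-10))*124 = (4 + 10)*124 = 14*124 = 1736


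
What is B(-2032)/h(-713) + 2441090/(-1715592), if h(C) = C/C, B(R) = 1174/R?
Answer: -435899993/217880184 ≈ -2.0006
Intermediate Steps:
h(C) = 1
B(-2032)/h(-713) + 2441090/(-1715592) = (1174/(-2032))/1 + 2441090/(-1715592) = (1174*(-1/2032))*1 + 2441090*(-1/1715592) = -587/1016*1 - 1220545/857796 = -587/1016 - 1220545/857796 = -435899993/217880184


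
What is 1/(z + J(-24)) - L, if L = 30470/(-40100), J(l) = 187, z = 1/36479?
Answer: 5232904192/6838627935 ≈ 0.76520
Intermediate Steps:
z = 1/36479 ≈ 2.7413e-5
L = -3047/4010 (L = 30470*(-1/40100) = -3047/4010 ≈ -0.75985)
1/(z + J(-24)) - L = 1/(1/36479 + 187) - 1*(-3047/4010) = 1/(6821574/36479) + 3047/4010 = 36479/6821574 + 3047/4010 = 5232904192/6838627935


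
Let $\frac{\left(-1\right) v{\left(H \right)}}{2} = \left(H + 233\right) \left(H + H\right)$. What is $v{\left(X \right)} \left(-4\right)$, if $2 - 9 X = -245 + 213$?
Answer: $\frac{1159264}{81} \approx 14312.0$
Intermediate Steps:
$X = \frac{34}{9}$ ($X = \frac{2}{9} - \frac{-245 + 213}{9} = \frac{2}{9} - - \frac{32}{9} = \frac{2}{9} + \frac{32}{9} = \frac{34}{9} \approx 3.7778$)
$v{\left(H \right)} = - 4 H \left(233 + H\right)$ ($v{\left(H \right)} = - 2 \left(H + 233\right) \left(H + H\right) = - 2 \left(233 + H\right) 2 H = - 2 \cdot 2 H \left(233 + H\right) = - 4 H \left(233 + H\right)$)
$v{\left(X \right)} \left(-4\right) = \left(-4\right) \frac{34}{9} \left(233 + \frac{34}{9}\right) \left(-4\right) = \left(-4\right) \frac{34}{9} \cdot \frac{2131}{9} \left(-4\right) = \left(- \frac{289816}{81}\right) \left(-4\right) = \frac{1159264}{81}$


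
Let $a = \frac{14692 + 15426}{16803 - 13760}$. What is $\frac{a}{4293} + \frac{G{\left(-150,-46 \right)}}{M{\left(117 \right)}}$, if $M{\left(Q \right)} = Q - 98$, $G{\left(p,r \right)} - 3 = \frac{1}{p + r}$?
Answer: $\frac{7780492045}{48648842676} \approx 0.15993$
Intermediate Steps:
$G{\left(p,r \right)} = 3 + \frac{1}{p + r}$
$a = \frac{30118}{3043} \approx 9.8975$
$M{\left(Q \right)} = -98 + Q$
$\frac{a}{4293} + \frac{G{\left(-150,-46 \right)}}{M{\left(117 \right)}} = \frac{30118}{3043 \cdot 4293} + \frac{\frac{1}{-150 - 46} \left(1 + 3 \left(-150\right) + 3 \left(-46\right)\right)}{-98 + 117} = \frac{30118}{3043} \cdot \frac{1}{4293} + \frac{\frac{1}{-196} \left(1 - 450 - 138\right)}{19} = \frac{30118}{13063599} + \left(- \frac{1}{196}\right) \left(-587\right) \frac{1}{19} = \frac{30118}{13063599} + \frac{587}{196} \cdot \frac{1}{19} = \frac{30118}{13063599} + \frac{587}{3724} = \frac{7780492045}{48648842676}$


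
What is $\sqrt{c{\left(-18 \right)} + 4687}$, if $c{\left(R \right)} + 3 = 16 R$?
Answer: $2 \sqrt{1099} \approx 66.302$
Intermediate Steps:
$c{\left(R \right)} = -3 + 16 R$
$\sqrt{c{\left(-18 \right)} + 4687} = \sqrt{\left(-3 + 16 \left(-18\right)\right) + 4687} = \sqrt{\left(-3 - 288\right) + 4687} = \sqrt{-291 + 4687} = \sqrt{4396} = 2 \sqrt{1099}$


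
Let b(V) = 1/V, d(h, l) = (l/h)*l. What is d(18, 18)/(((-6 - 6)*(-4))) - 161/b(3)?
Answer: -3861/8 ≈ -482.63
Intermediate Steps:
d(h, l) = l**2/h
d(18, 18)/(((-6 - 6)*(-4))) - 161/b(3) = (18**2/18)/(((-6 - 6)*(-4))) - 161/(1/3) = ((1/18)*324)/((-12*(-4))) - 161/1/3 = 18/48 - 161*3 = 18*(1/48) - 483 = 3/8 - 483 = -3861/8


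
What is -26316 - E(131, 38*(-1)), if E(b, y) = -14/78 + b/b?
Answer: -1026356/39 ≈ -26317.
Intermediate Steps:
E(b, y) = 32/39 (E(b, y) = -14*1/78 + 1 = -7/39 + 1 = 32/39)
-26316 - E(131, 38*(-1)) = -26316 - 1*32/39 = -26316 - 32/39 = -1026356/39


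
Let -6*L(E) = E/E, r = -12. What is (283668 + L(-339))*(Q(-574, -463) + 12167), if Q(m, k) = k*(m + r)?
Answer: 160831151465/2 ≈ 8.0416e+10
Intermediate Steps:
L(E) = -⅙ (L(E) = -E/(6*E) = -⅙*1 = -⅙)
Q(m, k) = k*(-12 + m) (Q(m, k) = k*(m - 12) = k*(-12 + m))
(283668 + L(-339))*(Q(-574, -463) + 12167) = (283668 - ⅙)*(-463*(-12 - 574) + 12167) = 1702007*(-463*(-586) + 12167)/6 = 1702007*(271318 + 12167)/6 = (1702007/6)*283485 = 160831151465/2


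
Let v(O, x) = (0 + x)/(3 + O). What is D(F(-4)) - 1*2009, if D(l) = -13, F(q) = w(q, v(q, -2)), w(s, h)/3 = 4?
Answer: -2022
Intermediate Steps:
v(O, x) = x/(3 + O)
w(s, h) = 12 (w(s, h) = 3*4 = 12)
F(q) = 12
D(F(-4)) - 1*2009 = -13 - 1*2009 = -13 - 2009 = -2022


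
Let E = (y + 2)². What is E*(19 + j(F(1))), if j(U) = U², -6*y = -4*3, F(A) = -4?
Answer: 560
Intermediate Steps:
y = 2 (y = -(-2)*3/3 = -⅙*(-12) = 2)
E = 16 (E = (2 + 2)² = 4² = 16)
E*(19 + j(F(1))) = 16*(19 + (-4)²) = 16*(19 + 16) = 16*35 = 560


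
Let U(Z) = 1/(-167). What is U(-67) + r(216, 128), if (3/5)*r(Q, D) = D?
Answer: 106877/501 ≈ 213.33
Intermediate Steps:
r(Q, D) = 5*D/3
U(Z) = -1/167
U(-67) + r(216, 128) = -1/167 + (5/3)*128 = -1/167 + 640/3 = 106877/501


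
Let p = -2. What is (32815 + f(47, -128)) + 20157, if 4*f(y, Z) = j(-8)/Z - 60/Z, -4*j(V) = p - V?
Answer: 54243451/1024 ≈ 52972.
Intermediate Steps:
j(V) = 1/2 + V/4 (j(V) = -(-2 - V)/4 = 1/2 + V/4)
f(y, Z) = -123/(8*Z) (f(y, Z) = ((1/2 + (1/4)*(-8))/Z - 60/Z)/4 = ((1/2 - 2)/Z - 60/Z)/4 = (-3/(2*Z) - 60/Z)/4 = (-123/(2*Z))/4 = -123/(8*Z))
(32815 + f(47, -128)) + 20157 = (32815 - 123/8/(-128)) + 20157 = (32815 - 123/8*(-1/128)) + 20157 = (32815 + 123/1024) + 20157 = 33602683/1024 + 20157 = 54243451/1024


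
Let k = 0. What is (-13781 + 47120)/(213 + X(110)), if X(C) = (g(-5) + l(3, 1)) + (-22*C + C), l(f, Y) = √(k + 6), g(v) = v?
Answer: -35039289/2209199 - 33339*√6/4418398 ≈ -15.879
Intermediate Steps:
l(f, Y) = √6 (l(f, Y) = √(0 + 6) = √6)
X(C) = -5 + √6 - 21*C (X(C) = (-5 + √6) + (-22*C + C) = (-5 + √6) - 21*C = -5 + √6 - 21*C)
(-13781 + 47120)/(213 + X(110)) = (-13781 + 47120)/(213 + (-5 + √6 - 21*110)) = 33339/(213 + (-5 + √6 - 2310)) = 33339/(213 + (-2315 + √6)) = 33339/(-2102 + √6)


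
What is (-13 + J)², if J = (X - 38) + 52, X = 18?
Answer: 361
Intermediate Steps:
J = 32 (J = (18 - 38) + 52 = -20 + 52 = 32)
(-13 + J)² = (-13 + 32)² = 19² = 361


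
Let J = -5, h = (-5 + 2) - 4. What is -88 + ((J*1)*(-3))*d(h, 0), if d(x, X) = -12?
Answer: -268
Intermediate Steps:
h = -7 (h = -3 - 4 = -7)
-88 + ((J*1)*(-3))*d(h, 0) = -88 + (-5*1*(-3))*(-12) = -88 - 5*(-3)*(-12) = -88 + 15*(-12) = -88 - 180 = -268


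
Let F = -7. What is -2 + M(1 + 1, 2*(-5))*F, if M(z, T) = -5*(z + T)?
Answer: -282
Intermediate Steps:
M(z, T) = -5*T - 5*z (M(z, T) = -5*(T + z) = -5*T - 5*z)
-2 + M(1 + 1, 2*(-5))*F = -2 + (-10*(-5) - 5*(1 + 1))*(-7) = -2 + (-5*(-10) - 5*2)*(-7) = -2 + (50 - 10)*(-7) = -2 + 40*(-7) = -2 - 280 = -282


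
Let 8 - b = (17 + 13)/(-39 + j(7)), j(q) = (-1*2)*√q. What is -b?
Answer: -13114/1493 + 60*√7/1493 ≈ -8.6773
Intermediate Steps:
j(q) = -2*√q
b = 8 - 30/(-39 - 2*√7) (b = 8 - (17 + 13)/(-39 - 2*√7) = 8 - 30/(-39 - 2*√7) ≈ 8.6773)
-b = -(13114/1493 - 60*√7/1493) = -13114/1493 + 60*√7/1493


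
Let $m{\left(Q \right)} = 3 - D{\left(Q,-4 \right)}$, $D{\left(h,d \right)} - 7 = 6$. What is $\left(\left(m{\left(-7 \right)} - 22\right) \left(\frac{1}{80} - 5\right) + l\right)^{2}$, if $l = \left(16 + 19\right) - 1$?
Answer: $\frac{937024}{25} \approx 37481.0$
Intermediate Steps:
$D{\left(h,d \right)} = 13$ ($D{\left(h,d \right)} = 7 + 6 = 13$)
$l = 34$ ($l = 35 - 1 = 34$)
$m{\left(Q \right)} = -10$ ($m{\left(Q \right)} = 3 - 13 = -10$)
$\left(\left(m{\left(-7 \right)} - 22\right) \left(\frac{1}{80} - 5\right) + l\right)^{2} = \left(\left(-10 - 22\right) \left(\frac{1}{80} - 5\right) + 34\right)^{2} = \left(- 32 \left(\frac{1}{80} - 5\right) + 34\right)^{2} = \left(\left(-32\right) \left(- \frac{399}{80}\right) + 34\right)^{2} = \left(\frac{798}{5} + 34\right)^{2} = \left(\frac{968}{5}\right)^{2} = \frac{937024}{25}$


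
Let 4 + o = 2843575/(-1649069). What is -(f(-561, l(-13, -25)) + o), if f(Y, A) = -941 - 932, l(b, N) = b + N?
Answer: 3098146088/1649069 ≈ 1878.7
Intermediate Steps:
l(b, N) = N + b
f(Y, A) = -1873
o = -9439851/1649069 (o = -4 + 2843575/(-1649069) = -4 + 2843575*(-1/1649069) = -4 - 2843575/1649069 = -9439851/1649069 ≈ -5.7243)
-(f(-561, l(-13, -25)) + o) = -(-1873 - 9439851/1649069) = -1*(-3098146088/1649069) = 3098146088/1649069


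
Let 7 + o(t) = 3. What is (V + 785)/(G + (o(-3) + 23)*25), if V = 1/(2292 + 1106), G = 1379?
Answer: 2667431/6299892 ≈ 0.42341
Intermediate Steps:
o(t) = -4 (o(t) = -7 + 3 = -4)
V = 1/3398 ≈ 0.00029429
(V + 785)/(G + (o(-3) + 23)*25) = (1/3398 + 785)/(1379 + (-4 + 23)*25) = 2667431/(3398*(1379 + 19*25)) = 2667431/(3398*(1379 + 475)) = (2667431/3398)/1854 = (2667431/3398)*(1/1854) = 2667431/6299892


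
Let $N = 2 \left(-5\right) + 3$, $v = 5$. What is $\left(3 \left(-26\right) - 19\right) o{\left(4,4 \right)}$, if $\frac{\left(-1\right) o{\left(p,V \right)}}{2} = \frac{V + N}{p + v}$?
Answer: $- \frac{194}{3} \approx -64.667$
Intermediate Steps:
$N = -7$ ($N = -10 + 3 = -7$)
$o{\left(p,V \right)} = - \frac{2 \left(-7 + V\right)}{5 + p}$ ($o{\left(p,V \right)} = - 2 \frac{V - 7}{p + 5} = - 2 \frac{-7 + V}{5 + p} = - \frac{2 \left(-7 + V\right)}{5 + p}$)
$\left(3 \left(-26\right) - 19\right) o{\left(4,4 \right)} = \left(3 \left(-26\right) - 19\right) \frac{2 \left(7 - 4\right)}{5 + 4} = \left(-78 - 19\right) \frac{2 \left(7 - 4\right)}{9} = - 97 \cdot 2 \cdot \frac{1}{9} \cdot 3 = \left(-97\right) \frac{2}{3} = - \frac{194}{3}$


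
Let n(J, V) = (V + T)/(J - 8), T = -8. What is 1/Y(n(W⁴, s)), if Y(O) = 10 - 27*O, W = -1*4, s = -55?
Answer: 248/4181 ≈ 0.059316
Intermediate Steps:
W = -4
n(J, V) = (-8 + V)/(-8 + J) (n(J, V) = (V - 8)/(J - 8) = (-8 + V)/(-8 + J))
1/Y(n(W⁴, s)) = 1/(10 - 27*(-8 - 55)/(-8 + (-4)⁴)) = 1/(10 - 27*(-63)/(-8 + 256)) = 1/(10 - 27*(-63)/248) = 1/(10 - 27*(-63/248)) = 1/(10 + 1701/248) = 1/(4181/248) = 248/4181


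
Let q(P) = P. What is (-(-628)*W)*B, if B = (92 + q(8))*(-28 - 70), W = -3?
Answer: 18463200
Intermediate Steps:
B = -9800 (B = (92 + 8)*(-28 - 70) = 100*(-98) = -9800)
(-(-628)*W)*B = -(-628)*(-3)*(-9800) = -157*12*(-9800) = -1884*(-9800) = 18463200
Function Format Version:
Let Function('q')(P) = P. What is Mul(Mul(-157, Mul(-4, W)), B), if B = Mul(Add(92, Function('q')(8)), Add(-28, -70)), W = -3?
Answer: 18463200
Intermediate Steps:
B = -9800 (B = Mul(Add(92, 8), Add(-28, -70)) = Mul(100, -98) = -9800)
Mul(Mul(-157, Mul(-4, W)), B) = Mul(Mul(-157, Mul(-4, -3)), -9800) = Mul(Mul(-157, 12), -9800) = Mul(-1884, -9800) = 18463200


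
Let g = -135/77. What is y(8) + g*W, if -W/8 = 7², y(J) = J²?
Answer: 8264/11 ≈ 751.27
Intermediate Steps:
g = -135/77 (g = -135*1/77 = -135/77 ≈ -1.7532)
W = -392 (W = -8*7² = -8*49 = -392)
y(8) + g*W = 8² - 135/77*(-392) = 64 + 7560/11 = 8264/11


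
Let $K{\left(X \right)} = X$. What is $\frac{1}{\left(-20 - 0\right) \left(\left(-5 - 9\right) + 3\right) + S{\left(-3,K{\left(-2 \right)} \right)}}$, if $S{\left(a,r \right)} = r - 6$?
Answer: $\frac{1}{212} \approx 0.004717$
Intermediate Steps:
$S{\left(a,r \right)} = -6 + r$
$\frac{1}{\left(-20 - 0\right) \left(\left(-5 - 9\right) + 3\right) + S{\left(-3,K{\left(-2 \right)} \right)}} = \frac{1}{\left(-20 - 0\right) \left(\left(-5 - 9\right) + 3\right) - 8} = \frac{1}{\left(-20 + 0\right) \left(-14 + 3\right) - 8} = \frac{1}{\left(-20\right) \left(-11\right) - 8} = \frac{1}{220 - 8} = \frac{1}{212}$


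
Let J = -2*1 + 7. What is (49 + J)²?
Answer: 2916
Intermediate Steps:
J = 5 (J = -2 + 7 = 5)
(49 + J)² = (49 + 5)² = 54² = 2916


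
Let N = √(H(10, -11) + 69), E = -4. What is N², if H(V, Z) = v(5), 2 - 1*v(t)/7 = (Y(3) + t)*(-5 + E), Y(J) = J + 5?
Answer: 902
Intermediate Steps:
Y(J) = 5 + J
v(t) = 518 + 63*t (v(t) = 14 - 7*((5 + 3) + t)*(-5 - 4) = 14 - 7*(8 + t)*(-9) = 14 - 7*(-72 - 9*t) = 14 + (504 + 63*t) = 518 + 63*t)
H(V, Z) = 833 (H(V, Z) = 518 + 63*5 = 518 + 315 = 833)
N = √902 (N = √(833 + 69) = √902 ≈ 30.033)
N² = (√902)² = 902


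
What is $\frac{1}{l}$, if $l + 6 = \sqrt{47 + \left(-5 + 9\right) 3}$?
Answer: $\frac{6}{23} + \frac{\sqrt{59}}{23} \approx 0.59483$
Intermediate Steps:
$l = -6 + \sqrt{59}$ ($l = -6 + \sqrt{47 + \left(-5 + 9\right) 3} = -6 + \sqrt{47 + 4 \cdot 3} = -6 + \sqrt{47 + 12} = -6 + \sqrt{59} \approx 1.6811$)
$\frac{1}{l} = \frac{1}{-6 + \sqrt{59}}$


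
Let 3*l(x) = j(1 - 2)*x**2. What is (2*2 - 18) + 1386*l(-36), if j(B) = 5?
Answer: 2993746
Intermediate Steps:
l(x) = 5*x**2/3 (l(x) = (5*x**2)/3 = 5*x**2/3)
(2*2 - 18) + 1386*l(-36) = (2*2 - 18) + 1386*((5/3)*(-36)**2) = (4 - 18) + 1386*((5/3)*1296) = -14 + 1386*2160 = -14 + 2993760 = 2993746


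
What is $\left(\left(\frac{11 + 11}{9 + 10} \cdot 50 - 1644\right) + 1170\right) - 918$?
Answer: $- \frac{25348}{19} \approx -1334.1$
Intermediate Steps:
$\left(\left(\frac{11 + 11}{9 + 10} \cdot 50 - 1644\right) + 1170\right) - 918 = \left(\left(\frac{22}{19} \cdot 50 - 1644\right) + 1170\right) - 918 = \left(\left(\frac{1100}{19} - 1644\right) + 1170\right) - 918 = \left(- \frac{30136}{19} + 1170\right) - 918 = - \frac{7906}{19} - 918 = - \frac{25348}{19}$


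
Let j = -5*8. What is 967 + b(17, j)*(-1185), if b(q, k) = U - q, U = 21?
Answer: -3773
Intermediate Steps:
j = -40
b(q, k) = 21 - q
967 + b(17, j)*(-1185) = 967 + (21 - 1*17)*(-1185) = 967 + (21 - 17)*(-1185) = 967 + 4*(-1185) = 967 - 4740 = -3773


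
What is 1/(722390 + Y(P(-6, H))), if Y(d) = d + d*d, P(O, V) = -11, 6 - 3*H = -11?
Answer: 1/722500 ≈ 1.3841e-6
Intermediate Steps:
H = 17/3 (H = 2 - ⅓*(-11) = 2 + 11/3 = 17/3 ≈ 5.6667)
Y(d) = d + d²
1/(722390 + Y(P(-6, H))) = 1/(722390 - 11*(1 - 11)) = 1/(722390 - 11*(-10)) = 1/(722390 + 110) = 1/722500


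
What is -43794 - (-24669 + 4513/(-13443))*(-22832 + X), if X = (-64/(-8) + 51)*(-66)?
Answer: -8863728895622/13443 ≈ -6.5936e+8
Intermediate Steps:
X = -3894 (X = (-64*(-⅛) + 51)*(-66) = (8 + 51)*(-66) = 59*(-66) = -3894)
-43794 - (-24669 + 4513/(-13443))*(-22832 + X) = -43794 - (-24669 + 4513/(-13443))*(-22832 - 3894) = -43794 - (-24669 + 4513*(-1/13443))*(-26726) = -43794 - (-24669 - 4513/13443)*(-26726) = -43794 - (-331629880)*(-26726)/13443 = -43794 - 1*8863140172880/13443 = -43794 - 8863140172880/13443 = -8863728895622/13443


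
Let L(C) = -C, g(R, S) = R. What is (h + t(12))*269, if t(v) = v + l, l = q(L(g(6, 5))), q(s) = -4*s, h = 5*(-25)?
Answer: -23941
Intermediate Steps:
h = -125
l = 24 (l = -(-4)*6 = -4*(-6) = 24)
t(v) = 24 + v (t(v) = v + 24 = 24 + v)
(h + t(12))*269 = (-125 + (24 + 12))*269 = (-125 + 36)*269 = -89*269 = -23941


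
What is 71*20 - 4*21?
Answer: 1336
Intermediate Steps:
71*20 - 4*21 = 1420 - 84 = 1336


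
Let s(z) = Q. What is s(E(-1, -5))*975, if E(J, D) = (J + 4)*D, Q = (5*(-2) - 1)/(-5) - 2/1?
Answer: 195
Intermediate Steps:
Q = ⅕ (Q = (-10 - 1)*(-⅕) - 2*1 = -11*(-⅕) - 2 = 11/5 - 2 = ⅕ ≈ 0.20000)
E(J, D) = D*(4 + J) (E(J, D) = (4 + J)*D = D*(4 + J))
s(z) = ⅕
s(E(-1, -5))*975 = (⅕)*975 = 195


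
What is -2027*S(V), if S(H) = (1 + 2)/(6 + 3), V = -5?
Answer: -2027/3 ≈ -675.67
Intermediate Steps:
S(H) = ⅓ (S(H) = 3/9 = 3*(⅑) = ⅓)
-2027*S(V) = -2027*⅓ = -2027/3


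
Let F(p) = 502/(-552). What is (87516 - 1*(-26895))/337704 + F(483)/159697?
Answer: 420228086099/1240397260824 ≈ 0.33879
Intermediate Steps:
F(p) = -251/276 (F(p) = 502*(-1/552) = -251/276)
(87516 - 1*(-26895))/337704 + F(483)/159697 = (87516 - 1*(-26895))/337704 - 251/276/159697 = (87516 + 26895)*(1/337704) - 251/276*1/159697 = 114411*(1/337704) - 251/44076372 = 38137/112568 - 251/44076372 = 420228086099/1240397260824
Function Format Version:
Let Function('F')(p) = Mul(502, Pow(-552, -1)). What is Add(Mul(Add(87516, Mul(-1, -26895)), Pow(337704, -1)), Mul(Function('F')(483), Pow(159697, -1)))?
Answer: Rational(420228086099, 1240397260824) ≈ 0.33879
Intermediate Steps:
Function('F')(p) = Rational(-251, 276) (Function('F')(p) = Mul(502, Rational(-1, 552)) = Rational(-251, 276))
Add(Mul(Add(87516, Mul(-1, -26895)), Pow(337704, -1)), Mul(Function('F')(483), Pow(159697, -1))) = Add(Mul(Add(87516, Mul(-1, -26895)), Pow(337704, -1)), Mul(Rational(-251, 276), Pow(159697, -1))) = Add(Mul(Add(87516, 26895), Rational(1, 337704)), Mul(Rational(-251, 276), Rational(1, 159697))) = Add(Mul(114411, Rational(1, 337704)), Rational(-251, 44076372)) = Add(Rational(38137, 112568), Rational(-251, 44076372)) = Rational(420228086099, 1240397260824)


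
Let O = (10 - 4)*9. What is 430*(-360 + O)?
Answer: -131580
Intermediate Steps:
O = 54 (O = 6*9 = 54)
430*(-360 + O) = 430*(-360 + 54) = 430*(-306) = -131580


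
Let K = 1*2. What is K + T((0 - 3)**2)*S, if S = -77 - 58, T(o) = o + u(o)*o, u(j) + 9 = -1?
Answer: 10937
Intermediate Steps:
u(j) = -10 (u(j) = -9 - 1 = -10)
T(o) = -9*o (T(o) = o - 10*o = -9*o)
K = 2
S = -135
K + T((0 - 3)**2)*S = 2 - 9*(0 - 3)**2*(-135) = 2 - 9*(-3)**2*(-135) = 2 - 9*9*(-135) = 2 - 81*(-135) = 2 + 10935 = 10937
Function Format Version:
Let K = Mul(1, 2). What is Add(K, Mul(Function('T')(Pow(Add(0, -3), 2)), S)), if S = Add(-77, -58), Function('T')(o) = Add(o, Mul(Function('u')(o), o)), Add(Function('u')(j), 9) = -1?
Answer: 10937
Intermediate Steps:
Function('u')(j) = -10 (Function('u')(j) = Add(-9, -1) = -10)
Function('T')(o) = Mul(-9, o) (Function('T')(o) = Add(o, Mul(-10, o)) = Mul(-9, o))
K = 2
S = -135
Add(K, Mul(Function('T')(Pow(Add(0, -3), 2)), S)) = Add(2, Mul(Mul(-9, Pow(Add(0, -3), 2)), -135)) = Add(2, Mul(Mul(-9, Pow(-3, 2)), -135)) = Add(2, Mul(Mul(-9, 9), -135)) = Add(2, Mul(-81, -135)) = Add(2, 10935) = 10937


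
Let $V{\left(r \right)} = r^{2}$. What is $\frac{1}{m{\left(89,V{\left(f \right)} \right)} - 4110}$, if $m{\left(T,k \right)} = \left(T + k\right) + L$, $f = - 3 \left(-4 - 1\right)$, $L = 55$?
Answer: $- \frac{1}{3741} \approx -0.00026731$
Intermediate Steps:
$f = 15$ ($f = \left(-3\right) \left(-5\right) = 15$)
$m{\left(T,k \right)} = 55 + T + k$ ($m{\left(T,k \right)} = \left(T + k\right) + 55 = 55 + T + k$)
$\frac{1}{m{\left(89,V{\left(f \right)} \right)} - 4110} = \frac{1}{\left(55 + 89 + 15^{2}\right) - 4110} = \frac{1}{\left(55 + 89 + 225\right) - 4110} = \frac{1}{369 - 4110} = \frac{1}{-3741} = - \frac{1}{3741}$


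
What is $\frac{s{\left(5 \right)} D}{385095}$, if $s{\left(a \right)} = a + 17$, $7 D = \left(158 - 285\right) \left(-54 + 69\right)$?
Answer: $- \frac{2794}{179711} \approx -0.015547$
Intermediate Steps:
$D = - \frac{1905}{7}$ ($D = \frac{\left(158 - 285\right) \left(-54 + 69\right)}{7} = \frac{\left(-127\right) 15}{7} = \frac{1}{7} \left(-1905\right) = - \frac{1905}{7} \approx -272.14$)
$s{\left(a \right)} = 17 + a$
$\frac{s{\left(5 \right)} D}{385095} = \frac{\left(17 + 5\right) \left(- \frac{1905}{7}\right)}{385095} = 22 \left(- \frac{1905}{7}\right) \frac{1}{385095} = \left(- \frac{41910}{7}\right) \frac{1}{385095} = - \frac{2794}{179711}$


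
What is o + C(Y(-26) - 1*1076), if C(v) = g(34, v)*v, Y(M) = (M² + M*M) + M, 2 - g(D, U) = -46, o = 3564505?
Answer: 3576505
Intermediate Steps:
g(D, U) = 48 (g(D, U) = 2 - 1*(-46) = 2 + 46 = 48)
Y(M) = M + 2*M² (Y(M) = (M² + M²) + M = 2*M² + M = M + 2*M²)
C(v) = 48*v
o + C(Y(-26) - 1*1076) = 3564505 + 48*(-26*(1 + 2*(-26)) - 1*1076) = 3564505 + 48*(-26*(1 - 52) - 1076) = 3564505 + 48*(-26*(-51) - 1076) = 3564505 + 48*(1326 - 1076) = 3564505 + 48*250 = 3564505 + 12000 = 3576505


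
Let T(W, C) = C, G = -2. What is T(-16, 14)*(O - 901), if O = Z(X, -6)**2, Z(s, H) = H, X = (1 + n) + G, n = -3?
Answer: -12110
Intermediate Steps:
X = -4 (X = (1 - 3) - 2 = -2 - 2 = -4)
O = 36 (O = (-6)**2 = 36)
T(-16, 14)*(O - 901) = 14*(36 - 901) = 14*(-865) = -12110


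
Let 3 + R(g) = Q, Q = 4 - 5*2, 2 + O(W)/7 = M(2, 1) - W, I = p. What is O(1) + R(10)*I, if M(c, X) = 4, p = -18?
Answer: 169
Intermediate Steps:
I = -18
O(W) = 14 - 7*W (O(W) = -14 + 7*(4 - W) = -14 + (28 - 7*W) = 14 - 7*W)
Q = -6 (Q = 4 - 10 = -6)
R(g) = -9 (R(g) = -3 - 6 = -9)
O(1) + R(10)*I = (14 - 7*1) - 9*(-18) = (14 - 7) + 162 = 7 + 162 = 169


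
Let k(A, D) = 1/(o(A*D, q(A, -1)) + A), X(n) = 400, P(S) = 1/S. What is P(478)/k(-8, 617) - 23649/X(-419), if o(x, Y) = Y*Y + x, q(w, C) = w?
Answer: -6628111/95600 ≈ -69.332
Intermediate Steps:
o(x, Y) = x + Y² (o(x, Y) = Y² + x = x + Y²)
k(A, D) = 1/(A + A² + A*D) (k(A, D) = 1/((A*D + A²) + A) = 1/((A² + A*D) + A) = 1/(A + A² + A*D))
P(478)/k(-8, 617) - 23649/X(-419) = 1/(478*((1/((-8)*(1 - 8 + 617))))) - 23649/400 = 1/(478*((-⅛/610))) - 23649*1/400 = 1/(478*((-⅛*1/610))) - 23649/400 = 1/(478*(-1/4880)) - 23649/400 = (1/478)*(-4880) - 23649/400 = -2440/239 - 23649/400 = -6628111/95600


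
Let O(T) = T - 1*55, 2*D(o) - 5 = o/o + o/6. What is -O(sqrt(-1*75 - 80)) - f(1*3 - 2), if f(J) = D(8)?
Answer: 154/3 - I*sqrt(155) ≈ 51.333 - 12.45*I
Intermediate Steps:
D(o) = 3 + o/12 (D(o) = 5/2 + (o/o + o/6)/2 = 5/2 + (1 + o*(1/6))/2 = 5/2 + (1 + o/6)/2 = 5/2 + (1/2 + o/12) = 3 + o/12)
f(J) = 11/3 (f(J) = 3 + (1/12)*8 = 3 + 2/3 = 11/3)
O(T) = -55 + T (O(T) = T - 55 = -55 + T)
-O(sqrt(-1*75 - 80)) - f(1*3 - 2) = -(-55 + sqrt(-1*75 - 80)) - 1*11/3 = -(-55 + sqrt(-75 - 80)) - 11/3 = -(-55 + sqrt(-155)) - 11/3 = -(-55 + I*sqrt(155)) - 11/3 = (55 - I*sqrt(155)) - 11/3 = 154/3 - I*sqrt(155)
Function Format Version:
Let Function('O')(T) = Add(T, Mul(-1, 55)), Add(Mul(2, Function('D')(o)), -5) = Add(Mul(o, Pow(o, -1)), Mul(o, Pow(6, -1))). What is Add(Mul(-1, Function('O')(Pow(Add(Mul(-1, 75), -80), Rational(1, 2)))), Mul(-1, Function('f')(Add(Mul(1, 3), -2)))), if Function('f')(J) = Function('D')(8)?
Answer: Add(Rational(154, 3), Mul(-1, I, Pow(155, Rational(1, 2)))) ≈ Add(51.333, Mul(-12.450, I))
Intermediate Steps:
Function('D')(o) = Add(3, Mul(Rational(1, 12), o)) (Function('D')(o) = Add(Rational(5, 2), Mul(Rational(1, 2), Add(Mul(o, Pow(o, -1)), Mul(o, Pow(6, -1))))) = Add(Rational(5, 2), Mul(Rational(1, 2), Add(1, Mul(o, Rational(1, 6))))) = Add(Rational(5, 2), Mul(Rational(1, 2), Add(1, Mul(Rational(1, 6), o)))) = Add(Rational(5, 2), Add(Rational(1, 2), Mul(Rational(1, 12), o))) = Add(3, Mul(Rational(1, 12), o)))
Function('f')(J) = Rational(11, 3) (Function('f')(J) = Add(3, Mul(Rational(1, 12), 8)) = Add(3, Rational(2, 3)) = Rational(11, 3))
Function('O')(T) = Add(-55, T) (Function('O')(T) = Add(T, -55) = Add(-55, T))
Add(Mul(-1, Function('O')(Pow(Add(Mul(-1, 75), -80), Rational(1, 2)))), Mul(-1, Function('f')(Add(Mul(1, 3), -2)))) = Add(Mul(-1, Add(-55, Pow(Add(Mul(-1, 75), -80), Rational(1, 2)))), Mul(-1, Rational(11, 3))) = Add(Mul(-1, Add(-55, Pow(Add(-75, -80), Rational(1, 2)))), Rational(-11, 3)) = Add(Mul(-1, Add(-55, Pow(-155, Rational(1, 2)))), Rational(-11, 3)) = Add(Mul(-1, Add(-55, Mul(I, Pow(155, Rational(1, 2))))), Rational(-11, 3)) = Add(Add(55, Mul(-1, I, Pow(155, Rational(1, 2)))), Rational(-11, 3)) = Add(Rational(154, 3), Mul(-1, I, Pow(155, Rational(1, 2))))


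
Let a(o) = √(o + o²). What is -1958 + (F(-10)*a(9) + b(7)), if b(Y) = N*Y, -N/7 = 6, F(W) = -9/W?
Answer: -2252 + 27*√10/10 ≈ -2243.5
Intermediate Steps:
N = -42 (N = -7*6 = -42)
b(Y) = -42*Y
-1958 + (F(-10)*a(9) + b(7)) = -1958 + ((-9/(-10))*√(9*(1 + 9)) - 42*7) = -1958 + ((-9*(-⅒))*√(9*10) - 294) = -1958 + (9*√90/10 - 294) = -1958 + (9*(3*√10)/10 - 294) = -1958 + (27*√10/10 - 294) = -1958 + (-294 + 27*√10/10) = -2252 + 27*√10/10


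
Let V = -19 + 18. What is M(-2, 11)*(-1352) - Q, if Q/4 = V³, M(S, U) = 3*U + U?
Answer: -59484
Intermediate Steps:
M(S, U) = 4*U
V = -1
Q = -4 (Q = 4*(-1)³ = 4*(-1) = -4)
M(-2, 11)*(-1352) - Q = (4*11)*(-1352) - 1*(-4) = 44*(-1352) + 4 = -59488 + 4 = -59484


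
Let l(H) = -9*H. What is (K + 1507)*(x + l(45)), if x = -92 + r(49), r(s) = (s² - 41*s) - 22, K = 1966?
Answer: -441071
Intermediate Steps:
r(s) = -22 + s² - 41*s
x = 278 (x = -92 + (-22 + 49² - 41*49) = -92 + (-22 + 2401 - 2009) = -92 + 370 = 278)
(K + 1507)*(x + l(45)) = (1966 + 1507)*(278 - 9*45) = 3473*(278 - 405) = 3473*(-127) = -441071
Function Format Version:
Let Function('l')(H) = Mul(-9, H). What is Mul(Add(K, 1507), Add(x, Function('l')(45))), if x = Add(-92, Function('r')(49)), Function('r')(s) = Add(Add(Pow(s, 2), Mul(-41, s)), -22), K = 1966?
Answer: -441071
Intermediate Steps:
Function('r')(s) = Add(-22, Pow(s, 2), Mul(-41, s))
x = 278 (x = Add(-92, Add(-22, Pow(49, 2), Mul(-41, 49))) = Add(-92, Add(-22, 2401, -2009)) = Add(-92, 370) = 278)
Mul(Add(K, 1507), Add(x, Function('l')(45))) = Mul(Add(1966, 1507), Add(278, Mul(-9, 45))) = Mul(3473, Add(278, -405)) = Mul(3473, -127) = -441071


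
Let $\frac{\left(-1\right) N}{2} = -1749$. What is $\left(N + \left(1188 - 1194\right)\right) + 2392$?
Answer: $5884$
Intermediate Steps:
$N = 3498$ ($N = \left(-2\right) \left(-1749\right) = 3498$)
$\left(N + \left(1188 - 1194\right)\right) + 2392 = \left(3498 + \left(1188 - 1194\right)\right) + 2392 = \left(3498 - 6\right) + 2392 = 3492 + 2392 = 5884$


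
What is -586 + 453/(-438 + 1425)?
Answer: -192643/329 ≈ -585.54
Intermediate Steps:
-586 + 453/(-438 + 1425) = -586 + 453/987 = -586 + (1/987)*453 = -586 + 151/329 = -192643/329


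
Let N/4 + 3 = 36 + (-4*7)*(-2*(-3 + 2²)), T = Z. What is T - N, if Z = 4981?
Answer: 4625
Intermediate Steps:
T = 4981
N = 356 (N = -12 + 4*(36 + (-4*7)*(-2*(-3 + 2²))) = -12 + 4*(36 - (-56)*(-3 + 4)) = -12 + 4*(36 - (-56)) = -12 + 4*(36 - 28*(-2)) = -12 + 4*(36 + 56) = -12 + 4*92 = -12 + 368 = 356)
T - N = 4981 - 1*356 = 4981 - 356 = 4625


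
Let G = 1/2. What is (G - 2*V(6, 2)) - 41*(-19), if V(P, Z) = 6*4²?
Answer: 1175/2 ≈ 587.50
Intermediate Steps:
V(P, Z) = 96 (V(P, Z) = 6*16 = 96)
G = ½ ≈ 0.50000
(G - 2*V(6, 2)) - 41*(-19) = (½ - 2*96) - 41*(-19) = (½ - 192) + 779 = -383/2 + 779 = 1175/2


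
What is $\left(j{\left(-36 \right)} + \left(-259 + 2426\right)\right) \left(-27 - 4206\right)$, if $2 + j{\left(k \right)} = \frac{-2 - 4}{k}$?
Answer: $- \frac{18330301}{2} \approx -9.1652 \cdot 10^{6}$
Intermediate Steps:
$j{\left(k \right)} = -2 - \frac{6}{k}$ ($j{\left(k \right)} = -2 + \frac{-2 - 4}{k} = -2 - \frac{6}{k}$)
$\left(j{\left(-36 \right)} + \left(-259 + 2426\right)\right) \left(-27 - 4206\right) = \left(\left(-2 - \frac{6}{-36}\right) + \left(-259 + 2426\right)\right) \left(-27 - 4206\right) = \left(\left(-2 - - \frac{1}{6}\right) + 2167\right) \left(-4233\right) = \left(\left(-2 + \frac{1}{6}\right) + 2167\right) \left(-4233\right) = \left(- \frac{11}{6} + 2167\right) \left(-4233\right) = \frac{12991}{6} \left(-4233\right) = - \frac{18330301}{2}$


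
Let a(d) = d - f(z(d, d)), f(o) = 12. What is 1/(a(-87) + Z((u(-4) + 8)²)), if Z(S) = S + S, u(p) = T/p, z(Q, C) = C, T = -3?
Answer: 8/433 ≈ 0.018476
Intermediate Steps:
u(p) = -3/p
Z(S) = 2*S
a(d) = -12 + d (a(d) = d - 1*12 = d - 12 = -12 + d)
1/(a(-87) + Z((u(-4) + 8)²)) = 1/((-12 - 87) + 2*(-3/(-4) + 8)²) = 1/(-99 + 2*(-3*(-¼) + 8)²) = 1/(-99 + 2*(¾ + 8)²) = 1/(-99 + 2*(35/4)²) = 1/(-99 + 2*(1225/16)) = 1/(-99 + 1225/8) = 1/(433/8) = 8/433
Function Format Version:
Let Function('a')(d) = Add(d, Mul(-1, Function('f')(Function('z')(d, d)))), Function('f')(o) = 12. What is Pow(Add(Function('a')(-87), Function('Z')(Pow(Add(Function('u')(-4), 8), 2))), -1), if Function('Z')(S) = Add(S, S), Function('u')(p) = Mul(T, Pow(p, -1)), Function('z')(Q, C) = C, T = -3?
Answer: Rational(8, 433) ≈ 0.018476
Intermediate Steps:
Function('u')(p) = Mul(-3, Pow(p, -1))
Function('Z')(S) = Mul(2, S)
Function('a')(d) = Add(-12, d) (Function('a')(d) = Add(d, Mul(-1, 12)) = Add(d, -12) = Add(-12, d))
Pow(Add(Function('a')(-87), Function('Z')(Pow(Add(Function('u')(-4), 8), 2))), -1) = Pow(Add(Add(-12, -87), Mul(2, Pow(Add(Mul(-3, Pow(-4, -1)), 8), 2))), -1) = Pow(Add(-99, Mul(2, Pow(Add(Mul(-3, Rational(-1, 4)), 8), 2))), -1) = Pow(Add(-99, Mul(2, Pow(Add(Rational(3, 4), 8), 2))), -1) = Pow(Add(-99, Mul(2, Pow(Rational(35, 4), 2))), -1) = Pow(Add(-99, Mul(2, Rational(1225, 16))), -1) = Pow(Add(-99, Rational(1225, 8)), -1) = Pow(Rational(433, 8), -1) = Rational(8, 433)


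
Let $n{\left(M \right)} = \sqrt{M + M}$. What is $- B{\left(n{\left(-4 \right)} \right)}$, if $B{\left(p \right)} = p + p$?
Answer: $- 4 i \sqrt{2} \approx - 5.6569 i$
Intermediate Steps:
$n{\left(M \right)} = \sqrt{2} \sqrt{M}$ ($n{\left(M \right)} = \sqrt{2 M} = \sqrt{2} \sqrt{M}$)
$B{\left(p \right)} = 2 p$
$- B{\left(n{\left(-4 \right)} \right)} = - 2 \sqrt{2} \sqrt{-4} = - 2 \sqrt{2} \cdot 2 i = - 2 \cdot 2 i \sqrt{2} = - 4 i \sqrt{2}$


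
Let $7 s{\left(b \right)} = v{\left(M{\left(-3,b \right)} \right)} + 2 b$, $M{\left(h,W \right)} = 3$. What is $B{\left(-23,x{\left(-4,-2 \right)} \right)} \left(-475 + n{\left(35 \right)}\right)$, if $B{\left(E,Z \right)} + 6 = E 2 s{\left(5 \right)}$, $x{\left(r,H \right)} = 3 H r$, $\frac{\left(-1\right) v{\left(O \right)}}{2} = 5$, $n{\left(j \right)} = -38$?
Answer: $3078$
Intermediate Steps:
$v{\left(O \right)} = -10$ ($v{\left(O \right)} = \left(-2\right) 5 = -10$)
$x{\left(r,H \right)} = 3 H r$
$s{\left(b \right)} = - \frac{10}{7} + \frac{2 b}{7}$ ($s{\left(b \right)} = \frac{-10 + 2 b}{7} = - \frac{10}{7} + \frac{2 b}{7}$)
$B{\left(E,Z \right)} = -6$ ($B{\left(E,Z \right)} = -6 + E 2 \left(- \frac{10}{7} + \frac{2}{7} \cdot 5\right) = -6 + 2 E \left(- \frac{10}{7} + \frac{10}{7}\right) = -6 + 2 E 0 = -6 + 0 = -6$)
$B{\left(-23,x{\left(-4,-2 \right)} \right)} \left(-475 + n{\left(35 \right)}\right) = - 6 \left(-475 - 38\right) = \left(-6\right) \left(-513\right) = 3078$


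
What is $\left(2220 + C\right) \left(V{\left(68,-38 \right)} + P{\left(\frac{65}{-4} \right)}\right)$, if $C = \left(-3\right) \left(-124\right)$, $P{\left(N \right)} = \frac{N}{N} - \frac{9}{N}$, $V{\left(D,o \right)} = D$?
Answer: $\frac{11718432}{65} \approx 1.8028 \cdot 10^{5}$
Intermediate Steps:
$P{\left(N \right)} = 1 - \frac{9}{N}$
$C = 372$
$\left(2220 + C\right) \left(V{\left(68,-38 \right)} + P{\left(\frac{65}{-4} \right)}\right) = \left(2220 + 372\right) \left(68 + \frac{-9 + \frac{65}{-4}}{65 \frac{1}{-4}}\right) = 2592 \left(68 + \frac{-9 + 65 \left(- \frac{1}{4}\right)}{65 \left(- \frac{1}{4}\right)}\right) = 2592 \left(68 + \frac{-9 - \frac{65}{4}}{- \frac{65}{4}}\right) = 2592 \left(68 - - \frac{101}{65}\right) = 2592 \left(68 + \frac{101}{65}\right) = 2592 \cdot \frac{4521}{65} = \frac{11718432}{65}$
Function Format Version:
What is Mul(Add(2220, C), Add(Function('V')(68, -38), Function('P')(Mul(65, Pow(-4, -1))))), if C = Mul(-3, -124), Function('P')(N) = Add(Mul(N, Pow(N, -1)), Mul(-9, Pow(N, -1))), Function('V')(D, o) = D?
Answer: Rational(11718432, 65) ≈ 1.8028e+5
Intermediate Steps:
Function('P')(N) = Add(1, Mul(-9, Pow(N, -1)))
C = 372
Mul(Add(2220, C), Add(Function('V')(68, -38), Function('P')(Mul(65, Pow(-4, -1))))) = Mul(Add(2220, 372), Add(68, Mul(Pow(Mul(65, Pow(-4, -1)), -1), Add(-9, Mul(65, Pow(-4, -1)))))) = Mul(2592, Add(68, Mul(Pow(Mul(65, Rational(-1, 4)), -1), Add(-9, Mul(65, Rational(-1, 4)))))) = Mul(2592, Add(68, Mul(Pow(Rational(-65, 4), -1), Add(-9, Rational(-65, 4))))) = Mul(2592, Add(68, Mul(Rational(-4, 65), Rational(-101, 4)))) = Mul(2592, Add(68, Rational(101, 65))) = Mul(2592, Rational(4521, 65)) = Rational(11718432, 65)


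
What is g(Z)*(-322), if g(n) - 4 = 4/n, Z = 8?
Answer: -1449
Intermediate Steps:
g(n) = 4 + 4/n
g(Z)*(-322) = (4 + 4/8)*(-322) = (4 + 4*(⅛))*(-322) = (4 + ½)*(-322) = (9/2)*(-322) = -1449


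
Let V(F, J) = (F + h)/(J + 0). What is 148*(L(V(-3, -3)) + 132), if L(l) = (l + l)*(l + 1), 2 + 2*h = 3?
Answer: 179894/9 ≈ 19988.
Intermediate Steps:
h = ½ (h = -1 + (½)*3 = -1 + 3/2 = ½ ≈ 0.50000)
V(F, J) = (½ + F)/J (V(F, J) = (F + ½)/(J + 0) = (½ + F)/J)
L(l) = 2*l*(1 + l) (L(l) = (2*l)*(1 + l) = 2*l*(1 + l))
148*(L(V(-3, -3)) + 132) = 148*(2*((½ - 3)/(-3))*(1 + (½ - 3)/(-3)) + 132) = 148*(2*(-⅓*(-5/2))*(1 - ⅓*(-5/2)) + 132) = 148*(2*(⅚)*(1 + ⅚) + 132) = 148*(2*(⅚)*(11/6) + 132) = 148*(55/18 + 132) = 148*(2431/18) = 179894/9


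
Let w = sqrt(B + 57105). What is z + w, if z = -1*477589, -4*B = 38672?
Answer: -477589 + sqrt(47437) ≈ -4.7737e+5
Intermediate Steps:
B = -9668 (B = -1/4*38672 = -9668)
z = -477589
w = sqrt(47437) (w = sqrt(-9668 + 57105) = sqrt(47437) ≈ 217.80)
z + w = -477589 + sqrt(47437)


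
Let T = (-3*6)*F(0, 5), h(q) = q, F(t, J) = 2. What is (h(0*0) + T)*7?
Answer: -252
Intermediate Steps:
T = -36 (T = -3*6*2 = -18*2 = -36)
(h(0*0) + T)*7 = (0*0 - 36)*7 = (0 - 36)*7 = -36*7 = -252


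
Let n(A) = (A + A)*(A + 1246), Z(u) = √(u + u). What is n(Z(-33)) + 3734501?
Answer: 3734369 + 2492*I*√66 ≈ 3.7344e+6 + 20245.0*I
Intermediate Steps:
Z(u) = √2*√u (Z(u) = √(2*u) = √2*√u)
n(A) = 2*A*(1246 + A) (n(A) = (2*A)*(1246 + A) = 2*A*(1246 + A))
n(Z(-33)) + 3734501 = 2*(√2*√(-33))*(1246 + √2*√(-33)) + 3734501 = 2*(√2*(I*√33))*(1246 + √2*(I*√33)) + 3734501 = 2*(I*√66)*(1246 + I*√66) + 3734501 = 2*I*√66*(1246 + I*√66) + 3734501 = 3734501 + 2*I*√66*(1246 + I*√66)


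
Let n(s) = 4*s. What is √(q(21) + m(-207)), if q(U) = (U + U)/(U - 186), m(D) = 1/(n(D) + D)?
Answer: I*√3679885/3795 ≈ 0.50548*I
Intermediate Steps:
m(D) = 1/(5*D) (m(D) = 1/(4*D + D) = 1/(5*D))
q(U) = 2*U/(-186 + U) (q(U) = (2*U)/(-186 + U) = 2*U/(-186 + U))
√(q(21) + m(-207)) = √(2*21/(-186 + 21) + (⅕)/(-207)) = √(2*21/(-165) + (⅕)*(-1/207)) = √(2*21*(-1/165) - 1/1035) = √(-14/55 - 1/1035) = √(-2909/11385) = I*√3679885/3795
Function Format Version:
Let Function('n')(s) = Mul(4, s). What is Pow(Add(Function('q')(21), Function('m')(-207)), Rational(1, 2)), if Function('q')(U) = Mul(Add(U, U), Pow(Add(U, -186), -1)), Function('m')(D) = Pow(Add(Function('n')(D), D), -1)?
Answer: Mul(Rational(1, 3795), I, Pow(3679885, Rational(1, 2))) ≈ Mul(0.50548, I)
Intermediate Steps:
Function('m')(D) = Mul(Rational(1, 5), Pow(D, -1)) (Function('m')(D) = Pow(Add(Mul(4, D), D), -1) = Pow(Mul(5, D), -1) = Mul(Rational(1, 5), Pow(D, -1)))
Function('q')(U) = Mul(2, U, Pow(Add(-186, U), -1)) (Function('q')(U) = Mul(Mul(2, U), Pow(Add(-186, U), -1)) = Mul(2, U, Pow(Add(-186, U), -1)))
Pow(Add(Function('q')(21), Function('m')(-207)), Rational(1, 2)) = Pow(Add(Mul(2, 21, Pow(Add(-186, 21), -1)), Mul(Rational(1, 5), Pow(-207, -1))), Rational(1, 2)) = Pow(Add(Mul(2, 21, Pow(-165, -1)), Mul(Rational(1, 5), Rational(-1, 207))), Rational(1, 2)) = Pow(Add(Mul(2, 21, Rational(-1, 165)), Rational(-1, 1035)), Rational(1, 2)) = Pow(Add(Rational(-14, 55), Rational(-1, 1035)), Rational(1, 2)) = Pow(Rational(-2909, 11385), Rational(1, 2)) = Mul(Rational(1, 3795), I, Pow(3679885, Rational(1, 2)))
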